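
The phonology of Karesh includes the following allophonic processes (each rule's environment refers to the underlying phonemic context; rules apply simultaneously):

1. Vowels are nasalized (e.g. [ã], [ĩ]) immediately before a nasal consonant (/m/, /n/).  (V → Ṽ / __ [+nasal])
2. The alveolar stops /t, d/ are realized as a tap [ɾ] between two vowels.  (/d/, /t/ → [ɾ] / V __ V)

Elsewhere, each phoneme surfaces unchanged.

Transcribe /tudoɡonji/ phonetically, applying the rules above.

/t/ — word-initial; rule 2 does not apply here → [t].
/u/ — between /t/ and /d/; rule 1 does not apply here → [u].
/d/ meets the environment for rule 2 (between two vowels) → [ɾ].
/o/ (between /d/ and /ɡ/): rule 1 targets it, but not before a nasal consonant → unchanged [o].
/o/ (between /ɡ/ and /n/) occurs before a nasal consonant → [õ] by rule 1.
/i/ (word-final) fails the environment for rule 1, so it stays [i].

[tuɾoɡõnji]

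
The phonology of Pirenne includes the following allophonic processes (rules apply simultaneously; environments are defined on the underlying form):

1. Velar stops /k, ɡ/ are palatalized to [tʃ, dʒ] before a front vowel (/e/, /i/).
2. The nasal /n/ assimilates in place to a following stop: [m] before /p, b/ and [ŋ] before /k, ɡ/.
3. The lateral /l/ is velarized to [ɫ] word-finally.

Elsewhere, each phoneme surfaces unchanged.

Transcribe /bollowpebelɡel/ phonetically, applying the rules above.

/b/ (word-initial): no rule targets it → [b].
/o/ (between /b/ and /l/): no rule targets it → [o].
/l/ — between /o/ and /l/; rule 3 does not apply here → [l].
/l/ (between /l/ and /o/): rule 3 targets it, but not word-finally → unchanged [l].
/o/ — not in any rule's target class → [o].
/w/ stays [w].
/p/ — not in any rule's target class → [p].
/e/ — not in any rule's target class → [e].
/b/ (between /e/ and /e/) is unaffected → [b].
/e/ (between /b/ and /l/): no rule targets it → [e].
/l/ (between /e/ and /ɡ/) fails the environment for rule 3, so it stays [l].
/ɡ/ meets the environment for rule 1 (before a front vowel) → [dʒ].
/e/ (between /ɡ/ and /l/) is unaffected → [e].
Rule 3 applies to /l/ (word-final: word-finally) → [ɫ].

[bollowpebeldʒeɫ]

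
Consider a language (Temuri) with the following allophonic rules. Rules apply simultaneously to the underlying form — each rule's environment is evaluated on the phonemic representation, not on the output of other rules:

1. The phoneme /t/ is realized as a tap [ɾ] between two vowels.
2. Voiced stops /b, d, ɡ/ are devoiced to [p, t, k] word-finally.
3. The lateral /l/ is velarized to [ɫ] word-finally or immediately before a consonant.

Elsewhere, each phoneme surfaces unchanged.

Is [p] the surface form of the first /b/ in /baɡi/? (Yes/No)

No

/b/ — word-initial; rule 2 does not apply here → [b].
The actual realization is [b], not [p].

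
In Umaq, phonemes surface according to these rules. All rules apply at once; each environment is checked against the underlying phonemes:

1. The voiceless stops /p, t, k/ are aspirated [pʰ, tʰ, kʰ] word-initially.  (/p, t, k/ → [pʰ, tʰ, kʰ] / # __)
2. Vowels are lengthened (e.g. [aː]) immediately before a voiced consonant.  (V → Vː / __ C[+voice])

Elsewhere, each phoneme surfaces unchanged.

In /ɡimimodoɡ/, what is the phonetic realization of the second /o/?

/o/ meets the environment for rule 2 (before a voiced consonant) → [oː].

[oː]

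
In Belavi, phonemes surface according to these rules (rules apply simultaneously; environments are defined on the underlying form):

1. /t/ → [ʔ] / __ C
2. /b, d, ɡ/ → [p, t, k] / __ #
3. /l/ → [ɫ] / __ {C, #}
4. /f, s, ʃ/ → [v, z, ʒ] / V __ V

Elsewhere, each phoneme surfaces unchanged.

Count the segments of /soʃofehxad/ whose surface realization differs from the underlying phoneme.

Segments that undergo a rule: /ʃ/ → [ʒ] (rule 4); /f/ → [v] (rule 4); /d/ → [t] (rule 2).
All other segments surface unchanged.

3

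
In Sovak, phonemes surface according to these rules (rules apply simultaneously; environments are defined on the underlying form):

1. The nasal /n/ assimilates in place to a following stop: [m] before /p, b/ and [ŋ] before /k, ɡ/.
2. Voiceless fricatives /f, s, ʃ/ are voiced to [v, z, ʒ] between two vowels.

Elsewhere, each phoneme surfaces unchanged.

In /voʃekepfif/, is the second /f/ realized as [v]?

No

/f/ (word-final) is in the target of rule 2 but the environment (between two vowels) is not met → [f].
The actual realization is [f], not [v].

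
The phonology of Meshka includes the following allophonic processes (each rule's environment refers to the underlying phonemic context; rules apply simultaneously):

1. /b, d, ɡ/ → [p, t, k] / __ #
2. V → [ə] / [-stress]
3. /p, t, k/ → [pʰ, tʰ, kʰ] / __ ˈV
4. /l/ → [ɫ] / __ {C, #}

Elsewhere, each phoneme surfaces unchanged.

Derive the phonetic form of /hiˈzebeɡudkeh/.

/h/ — not in any rule's target class → [h].
/i/ meets the environment for rule 2 (in an unstressed syllable) → [ə].
/z/ — not in any rule's target class → [z].
/e/ (between /z/ and /b/): rule 2 targets it, but not in an unstressed syllable → unchanged [e].
/b/ (between /e/ and /e/) is in the target of rule 1 but the environment (word-finally) is not met → [b].
/e/ — between /b/ and /ɡ/, in an unstressed syllable — surfaces as [ə] (rule 2).
/ɡ/ — between /e/ and /u/; rule 1 does not apply here → [ɡ].
/u/ — between /ɡ/ and /d/, in an unstressed syllable — surfaces as [ə] (rule 2).
/d/ (between /u/ and /k/): rule 1 targets it, but not word-finally → unchanged [d].
/k/ (between /d/ and /e/): rule 3 targets it, but not immediately before a stressed vowel → unchanged [k].
Rule 2 applies to /e/ (between /k/ and /h/: in an unstressed syllable) → [ə].
/h/ (word-final): no rule targets it → [h].

[həˈzebəɡədkəh]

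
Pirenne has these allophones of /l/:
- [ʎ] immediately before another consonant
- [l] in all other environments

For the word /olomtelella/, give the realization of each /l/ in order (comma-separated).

[l], [l], [ʎ], [l]

Occurrence 1 (position 2): no conditioning environment matches → elsewhere allophone [l].
Occurrence 2 (position 7): no conditioning environment matches → elsewhere allophone [l].
Occurrence 3 (position 9): immediately before another consonant → [ʎ].
Occurrence 4 (position 10): no conditioning environment matches → elsewhere allophone [l].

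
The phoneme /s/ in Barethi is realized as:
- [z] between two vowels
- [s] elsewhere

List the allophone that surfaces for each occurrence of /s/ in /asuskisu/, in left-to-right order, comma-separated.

[z], [s], [z]

Occurrence 1 (position 2): between two vowels → [z].
Occurrence 2 (position 4): no conditioning environment matches → elsewhere allophone [s].
Occurrence 3 (position 7): between two vowels → [z].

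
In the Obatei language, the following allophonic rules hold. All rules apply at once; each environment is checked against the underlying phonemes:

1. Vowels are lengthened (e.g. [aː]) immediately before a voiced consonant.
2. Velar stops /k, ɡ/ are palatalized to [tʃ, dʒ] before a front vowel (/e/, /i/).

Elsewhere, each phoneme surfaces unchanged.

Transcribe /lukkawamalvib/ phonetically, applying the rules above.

[lukkaːwaːmaːlviːb]

/l/ stays [l].
/u/ — between /l/ and /k/; rule 1 does not apply here → [u].
/k/ — between /u/ and /k/; rule 2 does not apply here → [k].
/k/ (between /k/ and /a/): rule 2 targets it, but not before a front vowel → unchanged [k].
Rule 1 applies to /a/ (between /k/ and /w/: before a voiced consonant) → [aː].
/w/ (between /a/ and /a/): no rule targets it → [w].
/a/ (between /w/ and /m/): before a voiced consonant, so rule 1 applies → [aː].
/m/ stays [m].
/a/ (between /m/ and /l/): before a voiced consonant, so rule 1 applies → [aː].
/l/ — not in any rule's target class → [l].
/v/ — not in any rule's target class → [v].
Rule 1 applies to /i/ (between /v/ and /b/: before a voiced consonant) → [iː].
/b/ (word-final): no rule targets it → [b].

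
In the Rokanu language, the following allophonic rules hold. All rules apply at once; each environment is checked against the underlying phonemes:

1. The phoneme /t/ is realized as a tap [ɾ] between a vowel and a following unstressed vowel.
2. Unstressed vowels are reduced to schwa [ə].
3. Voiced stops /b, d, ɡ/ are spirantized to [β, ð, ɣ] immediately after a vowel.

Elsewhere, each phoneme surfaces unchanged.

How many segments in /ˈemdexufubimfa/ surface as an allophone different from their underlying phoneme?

Segments that undergo a rule: /e/ → [ə] (rule 2); /u/ → [ə] (rule 2); /u/ → [ə] (rule 2); /b/ → [β] (rule 3); /i/ → [ə] (rule 2); /a/ → [ə] (rule 2).
All other segments surface unchanged.

6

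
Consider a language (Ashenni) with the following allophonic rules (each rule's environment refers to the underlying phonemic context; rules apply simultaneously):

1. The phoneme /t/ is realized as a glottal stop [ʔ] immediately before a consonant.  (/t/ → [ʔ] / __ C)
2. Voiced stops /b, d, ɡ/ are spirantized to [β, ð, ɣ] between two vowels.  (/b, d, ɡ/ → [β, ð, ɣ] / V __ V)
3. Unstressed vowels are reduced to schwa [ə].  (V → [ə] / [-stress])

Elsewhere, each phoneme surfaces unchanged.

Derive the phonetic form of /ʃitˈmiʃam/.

/i/ (between /ʃ/ and /t/) occurs in an unstressed syllable → [ə] by rule 3.
Rule 1 applies to /t/ (between /i/ and /m/: immediately before a consonant) → [ʔ].
/i/ (between /m/ and /ʃ/): rule 3 targets it, but not in an unstressed syllable → unchanged [i].
/a/ (between /ʃ/ and /m/): in an unstressed syllable, so rule 3 applies → [ə].

[ʃəʔˈmiʃəm]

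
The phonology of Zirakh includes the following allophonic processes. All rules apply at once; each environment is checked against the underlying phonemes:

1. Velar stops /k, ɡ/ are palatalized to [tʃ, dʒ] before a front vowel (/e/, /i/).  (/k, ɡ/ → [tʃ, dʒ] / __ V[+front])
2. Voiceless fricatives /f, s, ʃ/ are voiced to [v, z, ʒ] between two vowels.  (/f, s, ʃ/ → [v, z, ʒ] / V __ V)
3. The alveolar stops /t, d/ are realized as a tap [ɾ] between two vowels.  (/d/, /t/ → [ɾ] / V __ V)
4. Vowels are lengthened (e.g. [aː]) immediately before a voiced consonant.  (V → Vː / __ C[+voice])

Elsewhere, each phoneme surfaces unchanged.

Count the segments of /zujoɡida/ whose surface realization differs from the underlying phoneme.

Segments that undergo a rule: /u/ → [uː] (rule 4); /o/ → [oː] (rule 4); /ɡ/ → [dʒ] (rule 1); /i/ → [iː] (rule 4); /d/ → [ɾ] (rule 3).
All other segments surface unchanged.

5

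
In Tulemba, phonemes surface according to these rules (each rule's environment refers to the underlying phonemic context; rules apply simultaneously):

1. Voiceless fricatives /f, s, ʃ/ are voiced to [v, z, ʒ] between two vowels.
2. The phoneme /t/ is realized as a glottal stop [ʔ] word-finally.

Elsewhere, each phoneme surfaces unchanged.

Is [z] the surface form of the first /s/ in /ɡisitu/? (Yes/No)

Yes

Rule 1 applies to /s/ (between /i/ and /i/: between two vowels) → [z].
The actual realization is [z], which matches [z].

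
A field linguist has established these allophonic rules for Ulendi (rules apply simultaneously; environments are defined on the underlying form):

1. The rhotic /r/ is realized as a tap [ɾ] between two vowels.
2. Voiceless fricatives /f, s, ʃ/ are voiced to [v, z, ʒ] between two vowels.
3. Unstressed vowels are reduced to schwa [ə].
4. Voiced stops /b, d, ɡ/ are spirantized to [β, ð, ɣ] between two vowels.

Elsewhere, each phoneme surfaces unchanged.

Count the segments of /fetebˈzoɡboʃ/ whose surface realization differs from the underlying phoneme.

3

Segments that undergo a rule: /e/ → [ə] (rule 3); /e/ → [ə] (rule 3); /o/ → [ə] (rule 3).
All other segments surface unchanged.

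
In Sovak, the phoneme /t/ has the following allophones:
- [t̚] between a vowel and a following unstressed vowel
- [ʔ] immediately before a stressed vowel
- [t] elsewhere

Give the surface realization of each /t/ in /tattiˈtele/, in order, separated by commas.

[t], [t], [t], [ʔ]

Occurrence 1 (position 1): no conditioning environment matches → elsewhere allophone [t].
Occurrence 2 (position 3): no conditioning environment matches → elsewhere allophone [t].
Occurrence 3 (position 4): no conditioning environment matches → elsewhere allophone [t].
Occurrence 4 (position 6): immediately before a stressed vowel → [ʔ].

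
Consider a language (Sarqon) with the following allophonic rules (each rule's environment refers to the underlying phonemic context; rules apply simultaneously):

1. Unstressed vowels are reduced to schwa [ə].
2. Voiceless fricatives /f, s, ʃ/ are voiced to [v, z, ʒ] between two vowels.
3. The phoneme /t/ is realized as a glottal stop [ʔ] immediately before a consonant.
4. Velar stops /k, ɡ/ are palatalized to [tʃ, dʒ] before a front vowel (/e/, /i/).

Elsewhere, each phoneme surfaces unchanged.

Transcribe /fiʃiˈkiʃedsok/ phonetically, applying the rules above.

[fəʒəˈtʃiʒədsək]

/f/ (word-initial) fails the environment for rule 2, so it stays [f].
/i/ — between /f/ and /ʃ/, in an unstressed syllable — surfaces as [ə] (rule 1).
/ʃ/ (between /i/ and /i/) occurs between two vowels → [ʒ] by rule 2.
/i/ — between /ʃ/ and /k/, in an unstressed syllable — surfaces as [ə] (rule 1).
/k/ meets the environment for rule 4 (before a front vowel) → [tʃ].
/i/ (between /k/ and /ʃ/): rule 1 targets it, but not in an unstressed syllable → unchanged [i].
/ʃ/ — between /i/ and /e/, between two vowels — surfaces as [ʒ] (rule 2).
/e/ (between /ʃ/ and /d/) occurs in an unstressed syllable → [ə] by rule 1.
/d/ (between /e/ and /s/) is unaffected → [d].
/s/ — between /d/ and /o/; rule 2 does not apply here → [s].
/o/ (between /s/ and /k/): in an unstressed syllable, so rule 1 applies → [ə].
/k/ (word-final) is in the target of rule 4 but the environment (before a front vowel) is not met → [k].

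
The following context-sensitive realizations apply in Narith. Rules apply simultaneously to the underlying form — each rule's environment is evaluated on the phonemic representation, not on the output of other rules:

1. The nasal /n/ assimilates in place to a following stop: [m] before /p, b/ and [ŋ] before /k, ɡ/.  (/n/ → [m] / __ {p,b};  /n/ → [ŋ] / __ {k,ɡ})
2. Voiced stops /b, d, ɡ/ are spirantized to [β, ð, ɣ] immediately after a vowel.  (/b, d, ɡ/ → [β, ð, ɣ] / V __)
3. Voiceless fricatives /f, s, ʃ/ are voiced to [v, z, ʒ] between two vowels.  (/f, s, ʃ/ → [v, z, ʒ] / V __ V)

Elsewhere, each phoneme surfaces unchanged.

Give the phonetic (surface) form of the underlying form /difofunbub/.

[divovumbuβ]

/d/ — word-initial; rule 2 does not apply here → [d].
/i/ (between /d/ and /f/): no rule targets it → [i].
/f/ meets the environment for rule 3 (between two vowels) → [v].
/o/ (between /f/ and /f/) is unaffected → [o].
/f/ — between /o/ and /u/, between two vowels — surfaces as [v] (rule 3).
/u/ (between /f/ and /n/) is unaffected → [u].
/n/ (between /u/ and /b/) occurs before a labial or velar stop → [m] by rule 1.
/b/ (between /n/ and /u/) is in the target of rule 2 but the environment (immediately after a vowel) is not met → [b].
/u/ (between /b/ and /b/) is unaffected → [u].
/b/ (word-final): immediately after a vowel, so rule 2 applies → [β].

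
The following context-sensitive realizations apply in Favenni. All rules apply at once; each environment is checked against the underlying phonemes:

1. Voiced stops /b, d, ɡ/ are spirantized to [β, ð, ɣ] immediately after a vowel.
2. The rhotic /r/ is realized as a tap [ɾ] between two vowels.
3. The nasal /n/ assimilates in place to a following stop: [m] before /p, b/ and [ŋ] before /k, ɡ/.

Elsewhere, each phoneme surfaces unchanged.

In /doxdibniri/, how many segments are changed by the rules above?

Segments that undergo a rule: /b/ → [β] (rule 1); /r/ → [ɾ] (rule 2).
All other segments surface unchanged.

2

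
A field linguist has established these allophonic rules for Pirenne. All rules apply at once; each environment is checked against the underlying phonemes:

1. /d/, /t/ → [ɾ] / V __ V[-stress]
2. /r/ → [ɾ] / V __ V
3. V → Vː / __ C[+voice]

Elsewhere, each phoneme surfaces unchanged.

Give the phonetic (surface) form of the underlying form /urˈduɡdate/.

/u/ meets the environment for rule 3 (before a voiced consonant) → [uː].
/r/ (between /u/ and /d/): rule 2 targets it, but not between two vowels → unchanged [r].
/d/ — between /r/ and /u/; rule 1 does not apply here → [d].
/u/ (between /d/ and /ɡ/): before a voiced consonant, so rule 3 applies → [uː].
/ɡ/ (between /u/ and /d/): no rule targets it → [ɡ].
/d/ (between /ɡ/ and /a/) is in the target of rule 1 but the environment (between a vowel and a following unstressed vowel) is not met → [d].
/a/ — between /d/ and /t/; rule 3 does not apply here → [a].
/t/ (between /a/ and /e/) occurs between a vowel and a following unstressed vowel → [ɾ] by rule 1.
/e/ (word-final) fails the environment for rule 3, so it stays [e].

[uːrˈduːɡdaɾe]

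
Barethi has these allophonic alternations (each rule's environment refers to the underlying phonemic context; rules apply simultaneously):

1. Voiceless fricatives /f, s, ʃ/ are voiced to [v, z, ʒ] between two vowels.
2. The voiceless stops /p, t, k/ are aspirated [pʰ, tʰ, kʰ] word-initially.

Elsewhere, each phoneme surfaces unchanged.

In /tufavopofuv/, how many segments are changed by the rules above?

3

Segments that undergo a rule: /t/ → [tʰ] (rule 2); /f/ → [v] (rule 1); /f/ → [v] (rule 1).
All other segments surface unchanged.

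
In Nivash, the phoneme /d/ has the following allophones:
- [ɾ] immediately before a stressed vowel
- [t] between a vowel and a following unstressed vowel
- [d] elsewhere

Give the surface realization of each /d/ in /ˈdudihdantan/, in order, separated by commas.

[ɾ], [t], [d]

Occurrence 1 (position 1): immediately before a stressed vowel → [ɾ].
Occurrence 2 (position 3): between a vowel and a following unstressed vowel → [t].
Occurrence 3 (position 6): no conditioning environment matches → elsewhere allophone [d].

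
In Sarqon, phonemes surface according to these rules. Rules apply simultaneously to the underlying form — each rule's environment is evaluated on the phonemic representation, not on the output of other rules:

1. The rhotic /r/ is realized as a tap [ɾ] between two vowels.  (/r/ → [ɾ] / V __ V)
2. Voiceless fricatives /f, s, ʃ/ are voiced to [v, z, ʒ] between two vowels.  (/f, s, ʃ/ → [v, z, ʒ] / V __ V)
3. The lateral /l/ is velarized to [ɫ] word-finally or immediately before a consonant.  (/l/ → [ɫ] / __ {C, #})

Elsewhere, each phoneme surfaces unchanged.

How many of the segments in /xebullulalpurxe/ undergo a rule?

Segments that undergo a rule: /l/ → [ɫ] (rule 3); /l/ → [ɫ] (rule 3).
All other segments surface unchanged.

2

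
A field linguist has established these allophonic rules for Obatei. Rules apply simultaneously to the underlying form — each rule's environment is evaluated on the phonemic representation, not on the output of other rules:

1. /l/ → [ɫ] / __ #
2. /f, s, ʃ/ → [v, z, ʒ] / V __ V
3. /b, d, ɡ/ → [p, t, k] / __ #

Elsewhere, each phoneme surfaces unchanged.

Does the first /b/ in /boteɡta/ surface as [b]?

Yes

/b/ (word-initial) is in the target of rule 3 but the environment (word-finally) is not met → [b].
The actual realization is [b], which matches [b].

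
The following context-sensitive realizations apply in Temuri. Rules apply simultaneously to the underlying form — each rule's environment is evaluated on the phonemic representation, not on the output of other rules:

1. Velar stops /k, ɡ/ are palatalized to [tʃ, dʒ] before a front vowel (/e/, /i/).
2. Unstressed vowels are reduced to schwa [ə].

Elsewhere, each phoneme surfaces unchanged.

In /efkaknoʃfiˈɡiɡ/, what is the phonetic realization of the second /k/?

/k/ (between /a/ and /n/) fails the environment for rule 1, so it stays [k].

[k]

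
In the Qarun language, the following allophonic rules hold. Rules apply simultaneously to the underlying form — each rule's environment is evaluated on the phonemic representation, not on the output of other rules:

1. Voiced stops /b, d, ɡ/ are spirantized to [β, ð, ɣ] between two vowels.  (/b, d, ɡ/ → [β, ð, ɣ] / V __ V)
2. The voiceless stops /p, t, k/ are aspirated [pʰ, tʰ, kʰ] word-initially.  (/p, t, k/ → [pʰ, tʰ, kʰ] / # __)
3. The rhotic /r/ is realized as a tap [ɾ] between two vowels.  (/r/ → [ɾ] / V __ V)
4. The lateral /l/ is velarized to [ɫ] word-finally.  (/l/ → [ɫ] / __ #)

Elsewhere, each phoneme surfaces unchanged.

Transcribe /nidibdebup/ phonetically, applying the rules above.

[niðibdeβup]

/n/ (word-initial): no rule targets it → [n].
/i/ — not in any rule's target class → [i].
/d/ (between /i/ and /i/) occurs between two vowels → [ð] by rule 1.
/i/ — not in any rule's target class → [i].
/b/ (between /i/ and /d/) fails the environment for rule 1, so it stays [b].
/d/ (between /b/ and /e/): rule 1 targets it, but not between two vowels → unchanged [d].
/e/ stays [e].
/b/ meets the environment for rule 1 (between two vowels) → [β].
/u/ stays [u].
/p/ (word-final) fails the environment for rule 2, so it stays [p].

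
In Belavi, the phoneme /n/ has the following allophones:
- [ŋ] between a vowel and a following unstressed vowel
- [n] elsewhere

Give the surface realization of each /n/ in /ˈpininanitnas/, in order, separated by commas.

Occurrence 1 (position 3): between a vowel and a following unstressed vowel → [ŋ].
Occurrence 2 (position 5): between a vowel and a following unstressed vowel → [ŋ].
Occurrence 3 (position 7): between a vowel and a following unstressed vowel → [ŋ].
Occurrence 4 (position 10): no conditioning environment matches → elsewhere allophone [n].

[ŋ], [ŋ], [ŋ], [n]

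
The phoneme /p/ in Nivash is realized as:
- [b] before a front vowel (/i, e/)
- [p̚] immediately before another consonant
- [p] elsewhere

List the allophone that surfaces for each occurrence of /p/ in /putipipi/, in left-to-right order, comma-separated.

[p], [b], [b]

Occurrence 1 (position 1): no conditioning environment matches → elsewhere allophone [p].
Occurrence 2 (position 5): before a front vowel (/i, e/) → [b].
Occurrence 3 (position 7): before a front vowel (/i, e/) → [b].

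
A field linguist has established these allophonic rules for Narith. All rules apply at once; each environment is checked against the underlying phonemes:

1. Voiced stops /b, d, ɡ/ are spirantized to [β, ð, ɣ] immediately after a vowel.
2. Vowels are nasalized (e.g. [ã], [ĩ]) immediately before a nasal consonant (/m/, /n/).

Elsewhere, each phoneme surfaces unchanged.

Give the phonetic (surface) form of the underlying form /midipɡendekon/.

[miðipɡẽndekõn]

/m/ stays [m].
/i/ (between /m/ and /d/) fails the environment for rule 2, so it stays [i].
/d/ (between /i/ and /i/): immediately after a vowel, so rule 1 applies → [ð].
/i/ (between /d/ and /p/) fails the environment for rule 2, so it stays [i].
/p/ (between /i/ and /ɡ/) is unaffected → [p].
/ɡ/ (between /p/ and /e/) is in the target of rule 1 but the environment (immediately after a vowel) is not met → [ɡ].
Rule 2 applies to /e/ (between /ɡ/ and /n/: before a nasal consonant) → [ẽ].
/n/ — not in any rule's target class → [n].
/d/ (between /n/ and /e/): rule 1 targets it, but not immediately after a vowel → unchanged [d].
/e/ (between /d/ and /k/) is in the target of rule 2 but the environment (before a nasal consonant) is not met → [e].
/k/ (between /e/ and /o/) is unaffected → [k].
/o/ meets the environment for rule 2 (before a nasal consonant) → [õ].
/n/ (word-final): no rule targets it → [n].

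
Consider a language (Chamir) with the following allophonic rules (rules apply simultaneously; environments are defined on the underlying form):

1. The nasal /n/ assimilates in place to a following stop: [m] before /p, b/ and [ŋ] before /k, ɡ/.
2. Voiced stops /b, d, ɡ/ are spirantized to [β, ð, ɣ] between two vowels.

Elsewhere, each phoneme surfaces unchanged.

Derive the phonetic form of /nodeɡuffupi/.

/n/ (word-initial): rule 1 targets it, but not before a labial or velar stop → unchanged [n].
/o/ stays [o].
/d/ meets the environment for rule 2 (between two vowels) → [ð].
/e/ (between /d/ and /ɡ/): no rule targets it → [e].
/ɡ/ — between /e/ and /u/, between two vowels — surfaces as [ɣ] (rule 2).
/u/ stays [u].
/f/ — not in any rule's target class → [f].
/f/ (between /f/ and /u/): no rule targets it → [f].
/u/ (between /f/ and /p/): no rule targets it → [u].
/p/ — not in any rule's target class → [p].
/i/ (word-final) is unaffected → [i].

[noðeɣuffupi]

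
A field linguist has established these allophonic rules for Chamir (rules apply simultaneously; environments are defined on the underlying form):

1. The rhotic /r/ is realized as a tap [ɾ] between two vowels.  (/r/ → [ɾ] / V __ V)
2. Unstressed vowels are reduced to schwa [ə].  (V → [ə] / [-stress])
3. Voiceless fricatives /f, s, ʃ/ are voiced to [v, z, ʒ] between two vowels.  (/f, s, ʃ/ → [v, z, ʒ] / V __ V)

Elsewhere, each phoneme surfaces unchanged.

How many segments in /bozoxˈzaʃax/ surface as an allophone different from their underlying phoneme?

Segments that undergo a rule: /o/ → [ə] (rule 2); /o/ → [ə] (rule 2); /ʃ/ → [ʒ] (rule 3); /a/ → [ə] (rule 2).
All other segments surface unchanged.

4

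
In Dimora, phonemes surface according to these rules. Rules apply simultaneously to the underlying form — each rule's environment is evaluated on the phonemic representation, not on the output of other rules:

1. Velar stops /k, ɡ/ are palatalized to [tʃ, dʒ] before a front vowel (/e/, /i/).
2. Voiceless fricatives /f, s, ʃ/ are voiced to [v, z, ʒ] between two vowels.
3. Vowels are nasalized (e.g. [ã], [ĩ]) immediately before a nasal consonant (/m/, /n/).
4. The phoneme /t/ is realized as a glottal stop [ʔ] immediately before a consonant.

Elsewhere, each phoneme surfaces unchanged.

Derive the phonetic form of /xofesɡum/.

/o/ — between /x/ and /f/; rule 3 does not apply here → [o].
/f/ — between /o/ and /e/, between two vowels — surfaces as [v] (rule 2).
/e/ (between /f/ and /s/): rule 3 targets it, but not before a nasal consonant → unchanged [e].
/s/ (between /e/ and /ɡ/) fails the environment for rule 2, so it stays [s].
/ɡ/ (between /s/ and /u/) fails the environment for rule 1, so it stays [ɡ].
/u/ meets the environment for rule 3 (before a nasal consonant) → [ũ].

[xovesɡũm]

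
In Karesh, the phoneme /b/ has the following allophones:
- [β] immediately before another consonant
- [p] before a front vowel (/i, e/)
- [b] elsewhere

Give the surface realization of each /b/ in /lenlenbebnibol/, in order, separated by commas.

Occurrence 1 (position 7): before a front vowel (/i, e/) → [p].
Occurrence 2 (position 9): immediately before another consonant → [β].
Occurrence 3 (position 12): no conditioning environment matches → elsewhere allophone [b].

[p], [β], [b]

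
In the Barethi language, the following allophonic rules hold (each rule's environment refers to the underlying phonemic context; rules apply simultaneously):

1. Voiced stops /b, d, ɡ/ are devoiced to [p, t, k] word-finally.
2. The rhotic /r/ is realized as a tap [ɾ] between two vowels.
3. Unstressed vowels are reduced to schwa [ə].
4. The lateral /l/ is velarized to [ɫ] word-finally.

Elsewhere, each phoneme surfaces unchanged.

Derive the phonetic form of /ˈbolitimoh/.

/b/ (word-initial): rule 1 targets it, but not word-finally → unchanged [b].
/o/ (between /b/ and /l/): rule 3 targets it, but not in an unstressed syllable → unchanged [o].
/l/ (between /o/ and /i/) fails the environment for rule 4, so it stays [l].
Rule 3 applies to /i/ (between /l/ and /t/: in an unstressed syllable) → [ə].
/t/ — not in any rule's target class → [t].
/i/ (between /t/ and /m/) occurs in an unstressed syllable → [ə] by rule 3.
/m/ (between /i/ and /o/) is unaffected → [m].
/o/ — between /m/ and /h/, in an unstressed syllable — surfaces as [ə] (rule 3).
/h/ — not in any rule's target class → [h].

[ˈbolətəməh]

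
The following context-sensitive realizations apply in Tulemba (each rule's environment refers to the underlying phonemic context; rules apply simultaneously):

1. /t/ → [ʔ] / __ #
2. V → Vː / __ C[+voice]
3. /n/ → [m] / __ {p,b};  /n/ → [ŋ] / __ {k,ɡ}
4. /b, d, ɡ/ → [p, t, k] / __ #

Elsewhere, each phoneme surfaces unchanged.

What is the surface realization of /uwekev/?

[uːwekeːv]

Rule 2 applies to /u/ (word-initial: before a voiced consonant) → [uː].
/w/ — not in any rule's target class → [w].
/e/ — between /w/ and /k/; rule 2 does not apply here → [e].
/k/ (between /e/ and /e/): no rule targets it → [k].
/e/ — between /k/ and /v/, before a voiced consonant — surfaces as [eː] (rule 2).
/v/ (word-final): no rule targets it → [v].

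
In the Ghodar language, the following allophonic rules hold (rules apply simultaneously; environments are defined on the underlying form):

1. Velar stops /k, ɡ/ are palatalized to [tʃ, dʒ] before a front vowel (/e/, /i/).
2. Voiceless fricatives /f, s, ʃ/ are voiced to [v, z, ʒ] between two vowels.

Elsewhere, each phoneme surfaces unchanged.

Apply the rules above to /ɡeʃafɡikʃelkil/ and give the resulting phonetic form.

/ɡ/ — word-initial, before a front vowel — surfaces as [dʒ] (rule 1).
/e/ (between /ɡ/ and /ʃ/) is unaffected → [e].
Rule 2 applies to /ʃ/ (between /e/ and /a/: between two vowels) → [ʒ].
/a/ (between /ʃ/ and /f/): no rule targets it → [a].
/f/ — between /a/ and /ɡ/; rule 2 does not apply here → [f].
/ɡ/ meets the environment for rule 1 (before a front vowel) → [dʒ].
/i/ (between /ɡ/ and /k/): no rule targets it → [i].
/k/ — between /i/ and /ʃ/; rule 1 does not apply here → [k].
/ʃ/ — between /k/ and /e/; rule 2 does not apply here → [ʃ].
/e/ (between /ʃ/ and /l/) is unaffected → [e].
/l/ — not in any rule's target class → [l].
/k/ (between /l/ and /i/): before a front vowel, so rule 1 applies → [tʃ].
/i/ (between /k/ and /l/) is unaffected → [i].
/l/ (word-final) is unaffected → [l].

[dʒeʒafdʒikʃeltʃil]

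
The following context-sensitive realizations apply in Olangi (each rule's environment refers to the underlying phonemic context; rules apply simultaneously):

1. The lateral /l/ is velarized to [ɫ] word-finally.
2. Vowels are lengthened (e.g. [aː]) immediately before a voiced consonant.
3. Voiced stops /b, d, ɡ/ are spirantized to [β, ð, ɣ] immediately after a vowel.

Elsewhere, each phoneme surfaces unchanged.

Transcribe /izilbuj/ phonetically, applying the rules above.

[iːziːlbuːj]

/i/ (word-initial): before a voiced consonant, so rule 2 applies → [iː].
/z/ (between /i/ and /i/): no rule targets it → [z].
/i/ (between /z/ and /l/): before a voiced consonant, so rule 2 applies → [iː].
/l/ (between /i/ and /b/) fails the environment for rule 1, so it stays [l].
/b/ (between /l/ and /u/) is in the target of rule 3 but the environment (immediately after a vowel) is not met → [b].
/u/ — between /b/ and /j/, before a voiced consonant — surfaces as [uː] (rule 2).
/j/ — not in any rule's target class → [j].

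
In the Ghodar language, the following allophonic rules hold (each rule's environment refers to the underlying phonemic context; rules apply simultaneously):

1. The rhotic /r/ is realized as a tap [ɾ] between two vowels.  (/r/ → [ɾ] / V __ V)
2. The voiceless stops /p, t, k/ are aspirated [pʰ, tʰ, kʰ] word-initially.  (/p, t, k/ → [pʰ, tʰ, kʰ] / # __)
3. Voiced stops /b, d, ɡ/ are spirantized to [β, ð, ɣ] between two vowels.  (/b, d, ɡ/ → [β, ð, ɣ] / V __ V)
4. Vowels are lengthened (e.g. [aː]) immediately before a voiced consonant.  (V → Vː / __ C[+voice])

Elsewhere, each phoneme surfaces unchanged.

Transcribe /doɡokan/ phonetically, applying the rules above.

[doːɣokaːn]

/d/ — word-initial; rule 3 does not apply here → [d].
/o/ (between /d/ and /ɡ/): before a voiced consonant, so rule 4 applies → [oː].
/ɡ/ (between /o/ and /o/) occurs between two vowels → [ɣ] by rule 3.
/o/ — between /ɡ/ and /k/; rule 4 does not apply here → [o].
/k/ (between /o/ and /a/) is in the target of rule 2 but the environment (word-initially) is not met → [k].
/a/ (between /k/ and /n/): before a voiced consonant, so rule 4 applies → [aː].
/n/ (word-final): no rule targets it → [n].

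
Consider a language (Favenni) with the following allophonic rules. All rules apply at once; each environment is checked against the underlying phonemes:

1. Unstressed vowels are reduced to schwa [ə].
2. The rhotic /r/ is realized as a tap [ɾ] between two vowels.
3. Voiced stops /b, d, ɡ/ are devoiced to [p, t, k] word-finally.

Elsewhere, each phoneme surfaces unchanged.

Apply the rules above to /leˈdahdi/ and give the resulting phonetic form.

[ləˈdahdə]

/l/ (word-initial): no rule targets it → [l].
/e/ (between /l/ and /d/) occurs in an unstressed syllable → [ə] by rule 1.
/d/ — between /e/ and /a/; rule 3 does not apply here → [d].
/a/ (between /d/ and /h/) is in the target of rule 1 but the environment (in an unstressed syllable) is not met → [a].
/h/ (between /a/ and /d/) is unaffected → [h].
/d/ (between /h/ and /i/) fails the environment for rule 3, so it stays [d].
/i/ (word-final) occurs in an unstressed syllable → [ə] by rule 1.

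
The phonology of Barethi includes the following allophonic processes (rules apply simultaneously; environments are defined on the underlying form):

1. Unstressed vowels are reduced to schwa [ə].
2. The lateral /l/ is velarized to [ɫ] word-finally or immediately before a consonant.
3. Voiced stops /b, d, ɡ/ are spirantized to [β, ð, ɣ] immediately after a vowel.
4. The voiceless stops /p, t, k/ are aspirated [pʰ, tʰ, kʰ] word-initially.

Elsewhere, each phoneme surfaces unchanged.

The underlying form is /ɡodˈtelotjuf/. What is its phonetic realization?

[ɡəðˈtelətjəf]

/ɡ/ (word-initial): rule 3 targets it, but not immediately after a vowel → unchanged [ɡ].
/o/ — between /ɡ/ and /d/, in an unstressed syllable — surfaces as [ə] (rule 1).
/d/ (between /o/ and /t/) occurs immediately after a vowel → [ð] by rule 3.
/t/ (between /d/ and /e/) is in the target of rule 4 but the environment (word-initially) is not met → [t].
/e/ (between /t/ and /l/) is in the target of rule 1 but the environment (in an unstressed syllable) is not met → [e].
/l/ (between /e/ and /o/) is in the target of rule 2 but the environment (word-finally or immediately before a consonant) is not met → [l].
/o/ (between /l/ and /t/) occurs in an unstressed syllable → [ə] by rule 1.
/t/ (between /o/ and /j/) is in the target of rule 4 but the environment (word-initially) is not met → [t].
/u/ (between /j/ and /f/): in an unstressed syllable, so rule 1 applies → [ə].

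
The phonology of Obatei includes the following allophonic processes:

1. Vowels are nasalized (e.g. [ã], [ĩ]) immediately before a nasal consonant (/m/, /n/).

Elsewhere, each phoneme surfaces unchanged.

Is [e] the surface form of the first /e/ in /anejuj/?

Yes

/e/ (between /n/ and /j/) is in the target of rule 1 but the environment (before a nasal consonant) is not met → [e].
The actual realization is [e], which matches [e].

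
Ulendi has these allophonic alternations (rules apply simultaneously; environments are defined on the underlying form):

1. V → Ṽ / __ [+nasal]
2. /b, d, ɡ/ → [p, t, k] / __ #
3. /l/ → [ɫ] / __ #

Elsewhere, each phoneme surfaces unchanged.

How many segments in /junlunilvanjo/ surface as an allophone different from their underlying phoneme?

Segments that undergo a rule: /u/ → [ũ] (rule 1); /u/ → [ũ] (rule 1); /a/ → [ã] (rule 1).
All other segments surface unchanged.

3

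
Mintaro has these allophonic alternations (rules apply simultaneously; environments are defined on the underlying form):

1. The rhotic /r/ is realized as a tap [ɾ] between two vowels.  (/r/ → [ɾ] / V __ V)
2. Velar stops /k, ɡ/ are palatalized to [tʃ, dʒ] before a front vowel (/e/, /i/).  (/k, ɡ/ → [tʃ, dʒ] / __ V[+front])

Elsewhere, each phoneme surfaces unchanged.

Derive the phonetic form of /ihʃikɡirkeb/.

/k/ — between /i/ and /ɡ/; rule 2 does not apply here → [k].
/ɡ/ meets the environment for rule 2 (before a front vowel) → [dʒ].
/r/ (between /i/ and /k/): rule 1 targets it, but not between two vowels → unchanged [r].
/k/ (between /r/ and /e/) occurs before a front vowel → [tʃ] by rule 2.

[ihʃikdʒirtʃeb]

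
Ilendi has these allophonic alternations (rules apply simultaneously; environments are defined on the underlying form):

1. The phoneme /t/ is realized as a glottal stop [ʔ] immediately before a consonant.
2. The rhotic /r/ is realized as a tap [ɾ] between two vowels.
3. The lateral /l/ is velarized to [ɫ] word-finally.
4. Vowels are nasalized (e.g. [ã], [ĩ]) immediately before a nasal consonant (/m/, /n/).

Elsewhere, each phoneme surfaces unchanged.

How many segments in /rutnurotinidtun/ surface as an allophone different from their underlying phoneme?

4

Segments that undergo a rule: /t/ → [ʔ] (rule 1); /r/ → [ɾ] (rule 2); /i/ → [ĩ] (rule 4); /u/ → [ũ] (rule 4).
All other segments surface unchanged.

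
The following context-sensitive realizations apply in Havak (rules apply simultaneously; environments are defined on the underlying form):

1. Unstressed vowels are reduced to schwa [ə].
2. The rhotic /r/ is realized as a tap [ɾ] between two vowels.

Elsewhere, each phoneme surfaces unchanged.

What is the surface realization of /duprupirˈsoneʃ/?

[dəprəpərˈsonəʃ]

Rule 1 applies to /u/ (between /d/ and /p/: in an unstressed syllable) → [ə].
/r/ — between /p/ and /u/; rule 2 does not apply here → [r].
/u/ — between /r/ and /p/, in an unstressed syllable — surfaces as [ə] (rule 1).
/i/ (between /p/ and /r/) occurs in an unstressed syllable → [ə] by rule 1.
/r/ (between /i/ and /s/) is in the target of rule 2 but the environment (between two vowels) is not met → [r].
/o/ (between /s/ and /n/) fails the environment for rule 1, so it stays [o].
/e/ meets the environment for rule 1 (in an unstressed syllable) → [ə].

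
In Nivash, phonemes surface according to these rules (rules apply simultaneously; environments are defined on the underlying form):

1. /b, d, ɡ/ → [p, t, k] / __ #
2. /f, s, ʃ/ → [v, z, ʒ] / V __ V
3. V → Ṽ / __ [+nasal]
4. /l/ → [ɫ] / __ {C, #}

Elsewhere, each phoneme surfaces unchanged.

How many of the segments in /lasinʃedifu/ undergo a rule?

Segments that undergo a rule: /s/ → [z] (rule 2); /i/ → [ĩ] (rule 3); /f/ → [v] (rule 2).
All other segments surface unchanged.

3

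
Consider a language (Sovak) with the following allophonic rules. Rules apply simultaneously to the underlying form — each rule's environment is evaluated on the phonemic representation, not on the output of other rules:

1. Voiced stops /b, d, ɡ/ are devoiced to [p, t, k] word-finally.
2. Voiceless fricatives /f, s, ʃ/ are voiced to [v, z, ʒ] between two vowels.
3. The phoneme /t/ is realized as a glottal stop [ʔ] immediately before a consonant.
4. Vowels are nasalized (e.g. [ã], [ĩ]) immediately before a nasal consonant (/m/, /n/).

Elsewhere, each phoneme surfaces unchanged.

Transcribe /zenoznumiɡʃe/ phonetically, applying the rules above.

[zẽnoznũmiɡʃe]

/z/ — not in any rule's target class → [z].
/e/ meets the environment for rule 4 (before a nasal consonant) → [ẽ].
/n/ (between /e/ and /o/) is unaffected → [n].
/o/ (between /n/ and /z/) is in the target of rule 4 but the environment (before a nasal consonant) is not met → [o].
/z/ (between /o/ and /n/) is unaffected → [z].
/n/ stays [n].
/u/ meets the environment for rule 4 (before a nasal consonant) → [ũ].
/m/ — not in any rule's target class → [m].
/i/ (between /m/ and /ɡ/): rule 4 targets it, but not before a nasal consonant → unchanged [i].
/ɡ/ (between /i/ and /ʃ/) is in the target of rule 1 but the environment (word-finally) is not met → [ɡ].
/ʃ/ (between /ɡ/ and /e/) is in the target of rule 2 but the environment (between two vowels) is not met → [ʃ].
/e/ (word-final) is in the target of rule 4 but the environment (before a nasal consonant) is not met → [e].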